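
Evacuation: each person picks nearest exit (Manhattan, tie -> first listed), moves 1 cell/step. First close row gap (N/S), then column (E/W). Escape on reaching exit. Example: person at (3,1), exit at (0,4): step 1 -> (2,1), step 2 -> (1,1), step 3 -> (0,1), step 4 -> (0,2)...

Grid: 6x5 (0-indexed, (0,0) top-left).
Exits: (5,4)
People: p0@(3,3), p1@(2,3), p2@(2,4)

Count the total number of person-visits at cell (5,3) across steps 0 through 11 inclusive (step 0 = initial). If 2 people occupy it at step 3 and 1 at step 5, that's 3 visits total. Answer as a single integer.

Step 0: p0@(3,3) p1@(2,3) p2@(2,4) -> at (5,3): 0 [-], cum=0
Step 1: p0@(4,3) p1@(3,3) p2@(3,4) -> at (5,3): 0 [-], cum=0
Step 2: p0@(5,3) p1@(4,3) p2@(4,4) -> at (5,3): 1 [p0], cum=1
Step 3: p0@ESC p1@(5,3) p2@ESC -> at (5,3): 1 [p1], cum=2
Step 4: p0@ESC p1@ESC p2@ESC -> at (5,3): 0 [-], cum=2
Total visits = 2

Answer: 2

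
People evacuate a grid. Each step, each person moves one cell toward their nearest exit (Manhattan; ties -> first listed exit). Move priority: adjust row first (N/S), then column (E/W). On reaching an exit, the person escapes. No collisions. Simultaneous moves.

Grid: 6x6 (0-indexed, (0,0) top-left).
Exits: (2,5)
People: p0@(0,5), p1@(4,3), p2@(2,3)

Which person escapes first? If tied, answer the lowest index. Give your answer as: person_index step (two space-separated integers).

Step 1: p0:(0,5)->(1,5) | p1:(4,3)->(3,3) | p2:(2,3)->(2,4)
Step 2: p0:(1,5)->(2,5)->EXIT | p1:(3,3)->(2,3) | p2:(2,4)->(2,5)->EXIT
Step 3: p0:escaped | p1:(2,3)->(2,4) | p2:escaped
Step 4: p0:escaped | p1:(2,4)->(2,5)->EXIT | p2:escaped
Exit steps: [2, 4, 2]
First to escape: p0 at step 2

Answer: 0 2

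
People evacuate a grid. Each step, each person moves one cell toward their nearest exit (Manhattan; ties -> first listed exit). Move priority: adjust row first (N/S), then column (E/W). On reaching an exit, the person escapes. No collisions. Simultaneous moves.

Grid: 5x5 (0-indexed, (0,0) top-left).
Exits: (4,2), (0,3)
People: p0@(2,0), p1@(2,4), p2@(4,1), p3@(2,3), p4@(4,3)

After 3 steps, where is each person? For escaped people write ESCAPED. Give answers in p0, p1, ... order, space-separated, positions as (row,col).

Step 1: p0:(2,0)->(3,0) | p1:(2,4)->(1,4) | p2:(4,1)->(4,2)->EXIT | p3:(2,3)->(1,3) | p4:(4,3)->(4,2)->EXIT
Step 2: p0:(3,0)->(4,0) | p1:(1,4)->(0,4) | p2:escaped | p3:(1,3)->(0,3)->EXIT | p4:escaped
Step 3: p0:(4,0)->(4,1) | p1:(0,4)->(0,3)->EXIT | p2:escaped | p3:escaped | p4:escaped

(4,1) ESCAPED ESCAPED ESCAPED ESCAPED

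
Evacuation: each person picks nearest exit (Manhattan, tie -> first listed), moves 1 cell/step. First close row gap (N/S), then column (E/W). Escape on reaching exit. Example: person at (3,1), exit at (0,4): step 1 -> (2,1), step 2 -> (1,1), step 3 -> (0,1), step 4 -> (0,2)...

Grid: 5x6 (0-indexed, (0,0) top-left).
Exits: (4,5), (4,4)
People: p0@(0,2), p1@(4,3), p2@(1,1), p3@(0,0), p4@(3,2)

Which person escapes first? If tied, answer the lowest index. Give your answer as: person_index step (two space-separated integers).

Answer: 1 1

Derivation:
Step 1: p0:(0,2)->(1,2) | p1:(4,3)->(4,4)->EXIT | p2:(1,1)->(2,1) | p3:(0,0)->(1,0) | p4:(3,2)->(4,2)
Step 2: p0:(1,2)->(2,2) | p1:escaped | p2:(2,1)->(3,1) | p3:(1,0)->(2,0) | p4:(4,2)->(4,3)
Step 3: p0:(2,2)->(3,2) | p1:escaped | p2:(3,1)->(4,1) | p3:(2,0)->(3,0) | p4:(4,3)->(4,4)->EXIT
Step 4: p0:(3,2)->(4,2) | p1:escaped | p2:(4,1)->(4,2) | p3:(3,0)->(4,0) | p4:escaped
Step 5: p0:(4,2)->(4,3) | p1:escaped | p2:(4,2)->(4,3) | p3:(4,0)->(4,1) | p4:escaped
Step 6: p0:(4,3)->(4,4)->EXIT | p1:escaped | p2:(4,3)->(4,4)->EXIT | p3:(4,1)->(4,2) | p4:escaped
Step 7: p0:escaped | p1:escaped | p2:escaped | p3:(4,2)->(4,3) | p4:escaped
Step 8: p0:escaped | p1:escaped | p2:escaped | p3:(4,3)->(4,4)->EXIT | p4:escaped
Exit steps: [6, 1, 6, 8, 3]
First to escape: p1 at step 1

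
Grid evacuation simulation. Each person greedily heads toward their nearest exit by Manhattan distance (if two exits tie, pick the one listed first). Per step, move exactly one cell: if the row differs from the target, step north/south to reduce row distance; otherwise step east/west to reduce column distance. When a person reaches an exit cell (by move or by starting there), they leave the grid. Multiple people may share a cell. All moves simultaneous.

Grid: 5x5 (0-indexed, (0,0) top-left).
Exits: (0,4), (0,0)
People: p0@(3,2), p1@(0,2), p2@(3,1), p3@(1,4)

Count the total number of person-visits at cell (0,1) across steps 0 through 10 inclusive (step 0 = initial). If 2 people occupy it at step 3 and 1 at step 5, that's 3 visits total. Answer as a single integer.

Answer: 1

Derivation:
Step 0: p0@(3,2) p1@(0,2) p2@(3,1) p3@(1,4) -> at (0,1): 0 [-], cum=0
Step 1: p0@(2,2) p1@(0,3) p2@(2,1) p3@ESC -> at (0,1): 0 [-], cum=0
Step 2: p0@(1,2) p1@ESC p2@(1,1) p3@ESC -> at (0,1): 0 [-], cum=0
Step 3: p0@(0,2) p1@ESC p2@(0,1) p3@ESC -> at (0,1): 1 [p2], cum=1
Step 4: p0@(0,3) p1@ESC p2@ESC p3@ESC -> at (0,1): 0 [-], cum=1
Step 5: p0@ESC p1@ESC p2@ESC p3@ESC -> at (0,1): 0 [-], cum=1
Total visits = 1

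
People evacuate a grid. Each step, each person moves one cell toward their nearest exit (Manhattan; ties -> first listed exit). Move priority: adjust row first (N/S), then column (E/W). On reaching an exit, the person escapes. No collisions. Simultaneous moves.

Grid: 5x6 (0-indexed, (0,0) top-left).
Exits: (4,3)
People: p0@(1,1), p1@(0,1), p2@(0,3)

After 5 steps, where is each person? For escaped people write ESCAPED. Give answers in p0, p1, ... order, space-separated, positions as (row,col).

Step 1: p0:(1,1)->(2,1) | p1:(0,1)->(1,1) | p2:(0,3)->(1,3)
Step 2: p0:(2,1)->(3,1) | p1:(1,1)->(2,1) | p2:(1,3)->(2,3)
Step 3: p0:(3,1)->(4,1) | p1:(2,1)->(3,1) | p2:(2,3)->(3,3)
Step 4: p0:(4,1)->(4,2) | p1:(3,1)->(4,1) | p2:(3,3)->(4,3)->EXIT
Step 5: p0:(4,2)->(4,3)->EXIT | p1:(4,1)->(4,2) | p2:escaped

ESCAPED (4,2) ESCAPED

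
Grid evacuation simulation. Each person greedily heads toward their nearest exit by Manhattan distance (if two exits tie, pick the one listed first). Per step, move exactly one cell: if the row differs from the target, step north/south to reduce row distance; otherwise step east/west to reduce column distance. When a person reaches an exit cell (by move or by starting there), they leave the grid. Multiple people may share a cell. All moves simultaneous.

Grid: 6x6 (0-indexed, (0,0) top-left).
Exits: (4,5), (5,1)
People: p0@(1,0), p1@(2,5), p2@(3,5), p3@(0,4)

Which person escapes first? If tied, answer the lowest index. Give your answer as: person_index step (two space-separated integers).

Step 1: p0:(1,0)->(2,0) | p1:(2,5)->(3,5) | p2:(3,5)->(4,5)->EXIT | p3:(0,4)->(1,4)
Step 2: p0:(2,0)->(3,0) | p1:(3,5)->(4,5)->EXIT | p2:escaped | p3:(1,4)->(2,4)
Step 3: p0:(3,0)->(4,0) | p1:escaped | p2:escaped | p3:(2,4)->(3,4)
Step 4: p0:(4,0)->(5,0) | p1:escaped | p2:escaped | p3:(3,4)->(4,4)
Step 5: p0:(5,0)->(5,1)->EXIT | p1:escaped | p2:escaped | p3:(4,4)->(4,5)->EXIT
Exit steps: [5, 2, 1, 5]
First to escape: p2 at step 1

Answer: 2 1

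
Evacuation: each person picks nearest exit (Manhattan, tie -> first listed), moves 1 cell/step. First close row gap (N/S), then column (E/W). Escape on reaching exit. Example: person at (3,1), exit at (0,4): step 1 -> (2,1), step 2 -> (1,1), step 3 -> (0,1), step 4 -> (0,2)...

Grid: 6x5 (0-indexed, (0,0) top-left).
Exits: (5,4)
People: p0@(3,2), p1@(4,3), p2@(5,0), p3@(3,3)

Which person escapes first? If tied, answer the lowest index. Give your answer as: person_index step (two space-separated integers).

Answer: 1 2

Derivation:
Step 1: p0:(3,2)->(4,2) | p1:(4,3)->(5,3) | p2:(5,0)->(5,1) | p3:(3,3)->(4,3)
Step 2: p0:(4,2)->(5,2) | p1:(5,3)->(5,4)->EXIT | p2:(5,1)->(5,2) | p3:(4,3)->(5,3)
Step 3: p0:(5,2)->(5,3) | p1:escaped | p2:(5,2)->(5,3) | p3:(5,3)->(5,4)->EXIT
Step 4: p0:(5,3)->(5,4)->EXIT | p1:escaped | p2:(5,3)->(5,4)->EXIT | p3:escaped
Exit steps: [4, 2, 4, 3]
First to escape: p1 at step 2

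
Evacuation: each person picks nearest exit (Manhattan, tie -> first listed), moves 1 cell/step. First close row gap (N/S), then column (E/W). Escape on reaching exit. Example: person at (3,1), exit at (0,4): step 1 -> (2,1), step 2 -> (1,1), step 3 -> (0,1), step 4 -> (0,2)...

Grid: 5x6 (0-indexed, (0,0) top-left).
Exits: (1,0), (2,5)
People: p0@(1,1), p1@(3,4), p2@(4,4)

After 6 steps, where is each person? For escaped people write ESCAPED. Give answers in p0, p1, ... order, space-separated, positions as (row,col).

Step 1: p0:(1,1)->(1,0)->EXIT | p1:(3,4)->(2,4) | p2:(4,4)->(3,4)
Step 2: p0:escaped | p1:(2,4)->(2,5)->EXIT | p2:(3,4)->(2,4)
Step 3: p0:escaped | p1:escaped | p2:(2,4)->(2,5)->EXIT

ESCAPED ESCAPED ESCAPED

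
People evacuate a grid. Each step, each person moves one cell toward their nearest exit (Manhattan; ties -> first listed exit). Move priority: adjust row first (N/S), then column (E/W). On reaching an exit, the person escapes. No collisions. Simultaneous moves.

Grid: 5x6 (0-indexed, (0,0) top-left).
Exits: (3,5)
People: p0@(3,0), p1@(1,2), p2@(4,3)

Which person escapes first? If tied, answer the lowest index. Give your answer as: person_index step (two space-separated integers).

Step 1: p0:(3,0)->(3,1) | p1:(1,2)->(2,2) | p2:(4,3)->(3,3)
Step 2: p0:(3,1)->(3,2) | p1:(2,2)->(3,2) | p2:(3,3)->(3,4)
Step 3: p0:(3,2)->(3,3) | p1:(3,2)->(3,3) | p2:(3,4)->(3,5)->EXIT
Step 4: p0:(3,3)->(3,4) | p1:(3,3)->(3,4) | p2:escaped
Step 5: p0:(3,4)->(3,5)->EXIT | p1:(3,4)->(3,5)->EXIT | p2:escaped
Exit steps: [5, 5, 3]
First to escape: p2 at step 3

Answer: 2 3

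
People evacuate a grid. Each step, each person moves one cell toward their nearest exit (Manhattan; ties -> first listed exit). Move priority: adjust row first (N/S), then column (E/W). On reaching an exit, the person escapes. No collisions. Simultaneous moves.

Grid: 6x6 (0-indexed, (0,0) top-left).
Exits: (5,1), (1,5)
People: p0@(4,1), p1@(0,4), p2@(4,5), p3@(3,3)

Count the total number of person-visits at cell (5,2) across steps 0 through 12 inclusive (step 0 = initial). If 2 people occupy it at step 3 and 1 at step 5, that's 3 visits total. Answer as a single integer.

Step 0: p0@(4,1) p1@(0,4) p2@(4,5) p3@(3,3) -> at (5,2): 0 [-], cum=0
Step 1: p0@ESC p1@(1,4) p2@(3,5) p3@(4,3) -> at (5,2): 0 [-], cum=0
Step 2: p0@ESC p1@ESC p2@(2,5) p3@(5,3) -> at (5,2): 0 [-], cum=0
Step 3: p0@ESC p1@ESC p2@ESC p3@(5,2) -> at (5,2): 1 [p3], cum=1
Step 4: p0@ESC p1@ESC p2@ESC p3@ESC -> at (5,2): 0 [-], cum=1
Total visits = 1

Answer: 1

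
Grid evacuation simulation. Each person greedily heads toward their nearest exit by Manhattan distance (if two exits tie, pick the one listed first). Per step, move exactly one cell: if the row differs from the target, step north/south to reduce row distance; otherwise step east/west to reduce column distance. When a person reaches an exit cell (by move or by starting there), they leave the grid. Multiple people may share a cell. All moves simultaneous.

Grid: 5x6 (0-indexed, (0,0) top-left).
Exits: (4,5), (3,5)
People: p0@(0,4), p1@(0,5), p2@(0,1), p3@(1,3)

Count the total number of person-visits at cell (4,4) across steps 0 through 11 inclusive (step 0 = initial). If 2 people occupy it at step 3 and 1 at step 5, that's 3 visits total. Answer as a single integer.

Step 0: p0@(0,4) p1@(0,5) p2@(0,1) p3@(1,3) -> at (4,4): 0 [-], cum=0
Step 1: p0@(1,4) p1@(1,5) p2@(1,1) p3@(2,3) -> at (4,4): 0 [-], cum=0
Step 2: p0@(2,4) p1@(2,5) p2@(2,1) p3@(3,3) -> at (4,4): 0 [-], cum=0
Step 3: p0@(3,4) p1@ESC p2@(3,1) p3@(3,4) -> at (4,4): 0 [-], cum=0
Step 4: p0@ESC p1@ESC p2@(3,2) p3@ESC -> at (4,4): 0 [-], cum=0
Step 5: p0@ESC p1@ESC p2@(3,3) p3@ESC -> at (4,4): 0 [-], cum=0
Step 6: p0@ESC p1@ESC p2@(3,4) p3@ESC -> at (4,4): 0 [-], cum=0
Step 7: p0@ESC p1@ESC p2@ESC p3@ESC -> at (4,4): 0 [-], cum=0
Total visits = 0

Answer: 0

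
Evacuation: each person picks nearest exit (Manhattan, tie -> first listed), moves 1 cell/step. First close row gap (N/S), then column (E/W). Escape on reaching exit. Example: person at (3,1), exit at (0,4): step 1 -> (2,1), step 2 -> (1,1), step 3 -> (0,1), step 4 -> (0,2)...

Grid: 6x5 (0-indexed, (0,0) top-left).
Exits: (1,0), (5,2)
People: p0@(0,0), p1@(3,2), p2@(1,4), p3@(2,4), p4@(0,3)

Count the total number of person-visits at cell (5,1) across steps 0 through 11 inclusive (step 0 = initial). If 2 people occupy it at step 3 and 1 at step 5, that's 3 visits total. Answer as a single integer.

Step 0: p0@(0,0) p1@(3,2) p2@(1,4) p3@(2,4) p4@(0,3) -> at (5,1): 0 [-], cum=0
Step 1: p0@ESC p1@(4,2) p2@(1,3) p3@(1,4) p4@(1,3) -> at (5,1): 0 [-], cum=0
Step 2: p0@ESC p1@ESC p2@(1,2) p3@(1,3) p4@(1,2) -> at (5,1): 0 [-], cum=0
Step 3: p0@ESC p1@ESC p2@(1,1) p3@(1,2) p4@(1,1) -> at (5,1): 0 [-], cum=0
Step 4: p0@ESC p1@ESC p2@ESC p3@(1,1) p4@ESC -> at (5,1): 0 [-], cum=0
Step 5: p0@ESC p1@ESC p2@ESC p3@ESC p4@ESC -> at (5,1): 0 [-], cum=0
Total visits = 0

Answer: 0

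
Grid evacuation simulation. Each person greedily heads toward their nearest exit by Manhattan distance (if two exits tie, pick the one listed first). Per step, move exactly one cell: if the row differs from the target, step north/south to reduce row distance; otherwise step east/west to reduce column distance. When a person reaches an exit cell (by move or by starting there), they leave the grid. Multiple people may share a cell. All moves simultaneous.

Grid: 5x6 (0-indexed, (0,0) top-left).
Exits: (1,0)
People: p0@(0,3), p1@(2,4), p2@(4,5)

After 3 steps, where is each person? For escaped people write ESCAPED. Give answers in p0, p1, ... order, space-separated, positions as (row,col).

Step 1: p0:(0,3)->(1,3) | p1:(2,4)->(1,4) | p2:(4,5)->(3,5)
Step 2: p0:(1,3)->(1,2) | p1:(1,4)->(1,3) | p2:(3,5)->(2,5)
Step 3: p0:(1,2)->(1,1) | p1:(1,3)->(1,2) | p2:(2,5)->(1,5)

(1,1) (1,2) (1,5)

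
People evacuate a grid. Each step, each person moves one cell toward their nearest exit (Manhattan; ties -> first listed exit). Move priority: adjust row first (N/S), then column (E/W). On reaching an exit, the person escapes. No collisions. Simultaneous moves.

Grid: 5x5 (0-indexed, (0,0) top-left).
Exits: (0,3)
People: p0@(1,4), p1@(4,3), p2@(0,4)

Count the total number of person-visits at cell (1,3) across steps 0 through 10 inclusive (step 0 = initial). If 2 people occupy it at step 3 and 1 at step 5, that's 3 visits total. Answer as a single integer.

Answer: 1

Derivation:
Step 0: p0@(1,4) p1@(4,3) p2@(0,4) -> at (1,3): 0 [-], cum=0
Step 1: p0@(0,4) p1@(3,3) p2@ESC -> at (1,3): 0 [-], cum=0
Step 2: p0@ESC p1@(2,3) p2@ESC -> at (1,3): 0 [-], cum=0
Step 3: p0@ESC p1@(1,3) p2@ESC -> at (1,3): 1 [p1], cum=1
Step 4: p0@ESC p1@ESC p2@ESC -> at (1,3): 0 [-], cum=1
Total visits = 1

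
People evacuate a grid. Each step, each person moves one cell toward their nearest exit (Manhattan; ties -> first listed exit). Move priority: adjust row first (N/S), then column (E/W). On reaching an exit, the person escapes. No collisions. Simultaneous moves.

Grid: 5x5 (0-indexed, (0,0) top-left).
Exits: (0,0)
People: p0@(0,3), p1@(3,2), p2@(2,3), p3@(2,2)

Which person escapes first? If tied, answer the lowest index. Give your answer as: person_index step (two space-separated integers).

Step 1: p0:(0,3)->(0,2) | p1:(3,2)->(2,2) | p2:(2,3)->(1,3) | p3:(2,2)->(1,2)
Step 2: p0:(0,2)->(0,1) | p1:(2,2)->(1,2) | p2:(1,3)->(0,3) | p3:(1,2)->(0,2)
Step 3: p0:(0,1)->(0,0)->EXIT | p1:(1,2)->(0,2) | p2:(0,3)->(0,2) | p3:(0,2)->(0,1)
Step 4: p0:escaped | p1:(0,2)->(0,1) | p2:(0,2)->(0,1) | p3:(0,1)->(0,0)->EXIT
Step 5: p0:escaped | p1:(0,1)->(0,0)->EXIT | p2:(0,1)->(0,0)->EXIT | p3:escaped
Exit steps: [3, 5, 5, 4]
First to escape: p0 at step 3

Answer: 0 3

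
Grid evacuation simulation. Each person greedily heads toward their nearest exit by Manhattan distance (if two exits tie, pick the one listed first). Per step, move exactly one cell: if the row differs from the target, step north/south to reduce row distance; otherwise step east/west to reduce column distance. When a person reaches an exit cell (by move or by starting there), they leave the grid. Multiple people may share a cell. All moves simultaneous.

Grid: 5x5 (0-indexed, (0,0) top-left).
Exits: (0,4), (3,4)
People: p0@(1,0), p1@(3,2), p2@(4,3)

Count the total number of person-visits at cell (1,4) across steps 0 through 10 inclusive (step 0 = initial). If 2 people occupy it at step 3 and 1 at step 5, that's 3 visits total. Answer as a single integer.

Answer: 0

Derivation:
Step 0: p0@(1,0) p1@(3,2) p2@(4,3) -> at (1,4): 0 [-], cum=0
Step 1: p0@(0,0) p1@(3,3) p2@(3,3) -> at (1,4): 0 [-], cum=0
Step 2: p0@(0,1) p1@ESC p2@ESC -> at (1,4): 0 [-], cum=0
Step 3: p0@(0,2) p1@ESC p2@ESC -> at (1,4): 0 [-], cum=0
Step 4: p0@(0,3) p1@ESC p2@ESC -> at (1,4): 0 [-], cum=0
Step 5: p0@ESC p1@ESC p2@ESC -> at (1,4): 0 [-], cum=0
Total visits = 0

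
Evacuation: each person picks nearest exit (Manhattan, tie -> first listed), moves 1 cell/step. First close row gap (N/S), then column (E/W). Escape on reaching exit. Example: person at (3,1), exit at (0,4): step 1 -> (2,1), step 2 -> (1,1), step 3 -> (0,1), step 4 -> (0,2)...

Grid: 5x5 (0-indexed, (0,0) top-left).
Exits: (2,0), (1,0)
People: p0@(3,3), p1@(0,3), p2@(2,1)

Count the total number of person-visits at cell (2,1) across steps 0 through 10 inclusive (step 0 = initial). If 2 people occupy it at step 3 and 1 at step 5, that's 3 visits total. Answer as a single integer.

Answer: 2

Derivation:
Step 0: p0@(3,3) p1@(0,3) p2@(2,1) -> at (2,1): 1 [p2], cum=1
Step 1: p0@(2,3) p1@(1,3) p2@ESC -> at (2,1): 0 [-], cum=1
Step 2: p0@(2,2) p1@(1,2) p2@ESC -> at (2,1): 0 [-], cum=1
Step 3: p0@(2,1) p1@(1,1) p2@ESC -> at (2,1): 1 [p0], cum=2
Step 4: p0@ESC p1@ESC p2@ESC -> at (2,1): 0 [-], cum=2
Total visits = 2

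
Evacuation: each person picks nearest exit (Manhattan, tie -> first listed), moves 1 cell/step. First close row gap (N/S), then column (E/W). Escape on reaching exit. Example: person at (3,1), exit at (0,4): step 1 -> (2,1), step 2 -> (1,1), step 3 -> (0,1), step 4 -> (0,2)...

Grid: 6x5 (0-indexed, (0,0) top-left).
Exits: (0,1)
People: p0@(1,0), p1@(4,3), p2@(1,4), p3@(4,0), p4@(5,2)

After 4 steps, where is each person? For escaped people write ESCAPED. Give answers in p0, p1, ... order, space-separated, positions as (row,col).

Step 1: p0:(1,0)->(0,0) | p1:(4,3)->(3,3) | p2:(1,4)->(0,4) | p3:(4,0)->(3,0) | p4:(5,2)->(4,2)
Step 2: p0:(0,0)->(0,1)->EXIT | p1:(3,3)->(2,3) | p2:(0,4)->(0,3) | p3:(3,0)->(2,0) | p4:(4,2)->(3,2)
Step 3: p0:escaped | p1:(2,3)->(1,3) | p2:(0,3)->(0,2) | p3:(2,0)->(1,0) | p4:(3,2)->(2,2)
Step 4: p0:escaped | p1:(1,3)->(0,3) | p2:(0,2)->(0,1)->EXIT | p3:(1,0)->(0,0) | p4:(2,2)->(1,2)

ESCAPED (0,3) ESCAPED (0,0) (1,2)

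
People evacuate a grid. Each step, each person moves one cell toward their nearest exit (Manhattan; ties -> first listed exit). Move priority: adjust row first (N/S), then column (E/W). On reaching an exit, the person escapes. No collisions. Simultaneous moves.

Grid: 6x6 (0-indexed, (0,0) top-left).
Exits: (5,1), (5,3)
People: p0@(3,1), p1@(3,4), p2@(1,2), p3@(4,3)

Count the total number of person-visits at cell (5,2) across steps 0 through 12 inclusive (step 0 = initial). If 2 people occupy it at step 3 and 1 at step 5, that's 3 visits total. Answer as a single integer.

Step 0: p0@(3,1) p1@(3,4) p2@(1,2) p3@(4,3) -> at (5,2): 0 [-], cum=0
Step 1: p0@(4,1) p1@(4,4) p2@(2,2) p3@ESC -> at (5,2): 0 [-], cum=0
Step 2: p0@ESC p1@(5,4) p2@(3,2) p3@ESC -> at (5,2): 0 [-], cum=0
Step 3: p0@ESC p1@ESC p2@(4,2) p3@ESC -> at (5,2): 0 [-], cum=0
Step 4: p0@ESC p1@ESC p2@(5,2) p3@ESC -> at (5,2): 1 [p2], cum=1
Step 5: p0@ESC p1@ESC p2@ESC p3@ESC -> at (5,2): 0 [-], cum=1
Total visits = 1

Answer: 1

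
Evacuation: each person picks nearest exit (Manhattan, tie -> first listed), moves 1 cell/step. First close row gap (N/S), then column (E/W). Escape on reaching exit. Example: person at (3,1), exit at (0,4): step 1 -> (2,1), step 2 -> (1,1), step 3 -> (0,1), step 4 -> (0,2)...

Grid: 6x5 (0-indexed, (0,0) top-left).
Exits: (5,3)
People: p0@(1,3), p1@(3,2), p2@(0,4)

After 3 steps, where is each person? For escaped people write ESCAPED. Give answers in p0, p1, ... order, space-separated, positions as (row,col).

Step 1: p0:(1,3)->(2,3) | p1:(3,2)->(4,2) | p2:(0,4)->(1,4)
Step 2: p0:(2,3)->(3,3) | p1:(4,2)->(5,2) | p2:(1,4)->(2,4)
Step 3: p0:(3,3)->(4,3) | p1:(5,2)->(5,3)->EXIT | p2:(2,4)->(3,4)

(4,3) ESCAPED (3,4)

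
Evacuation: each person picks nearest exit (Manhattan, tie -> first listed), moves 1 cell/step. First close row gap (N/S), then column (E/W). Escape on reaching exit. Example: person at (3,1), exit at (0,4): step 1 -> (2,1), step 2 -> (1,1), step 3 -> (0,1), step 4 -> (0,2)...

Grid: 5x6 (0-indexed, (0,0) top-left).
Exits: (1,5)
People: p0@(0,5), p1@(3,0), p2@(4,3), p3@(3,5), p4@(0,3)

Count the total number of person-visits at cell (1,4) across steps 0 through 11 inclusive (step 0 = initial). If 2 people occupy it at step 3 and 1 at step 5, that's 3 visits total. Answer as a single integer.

Step 0: p0@(0,5) p1@(3,0) p2@(4,3) p3@(3,5) p4@(0,3) -> at (1,4): 0 [-], cum=0
Step 1: p0@ESC p1@(2,0) p2@(3,3) p3@(2,5) p4@(1,3) -> at (1,4): 0 [-], cum=0
Step 2: p0@ESC p1@(1,0) p2@(2,3) p3@ESC p4@(1,4) -> at (1,4): 1 [p4], cum=1
Step 3: p0@ESC p1@(1,1) p2@(1,3) p3@ESC p4@ESC -> at (1,4): 0 [-], cum=1
Step 4: p0@ESC p1@(1,2) p2@(1,4) p3@ESC p4@ESC -> at (1,4): 1 [p2], cum=2
Step 5: p0@ESC p1@(1,3) p2@ESC p3@ESC p4@ESC -> at (1,4): 0 [-], cum=2
Step 6: p0@ESC p1@(1,4) p2@ESC p3@ESC p4@ESC -> at (1,4): 1 [p1], cum=3
Step 7: p0@ESC p1@ESC p2@ESC p3@ESC p4@ESC -> at (1,4): 0 [-], cum=3
Total visits = 3

Answer: 3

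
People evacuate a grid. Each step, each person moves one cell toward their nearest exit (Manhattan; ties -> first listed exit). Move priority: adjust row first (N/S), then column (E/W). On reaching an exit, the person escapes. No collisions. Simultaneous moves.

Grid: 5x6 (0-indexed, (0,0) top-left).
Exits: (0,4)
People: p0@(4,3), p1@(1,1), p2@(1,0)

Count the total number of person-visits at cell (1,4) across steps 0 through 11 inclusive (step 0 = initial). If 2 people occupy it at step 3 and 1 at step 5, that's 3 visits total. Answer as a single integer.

Answer: 0

Derivation:
Step 0: p0@(4,3) p1@(1,1) p2@(1,0) -> at (1,4): 0 [-], cum=0
Step 1: p0@(3,3) p1@(0,1) p2@(0,0) -> at (1,4): 0 [-], cum=0
Step 2: p0@(2,3) p1@(0,2) p2@(0,1) -> at (1,4): 0 [-], cum=0
Step 3: p0@(1,3) p1@(0,3) p2@(0,2) -> at (1,4): 0 [-], cum=0
Step 4: p0@(0,3) p1@ESC p2@(0,3) -> at (1,4): 0 [-], cum=0
Step 5: p0@ESC p1@ESC p2@ESC -> at (1,4): 0 [-], cum=0
Total visits = 0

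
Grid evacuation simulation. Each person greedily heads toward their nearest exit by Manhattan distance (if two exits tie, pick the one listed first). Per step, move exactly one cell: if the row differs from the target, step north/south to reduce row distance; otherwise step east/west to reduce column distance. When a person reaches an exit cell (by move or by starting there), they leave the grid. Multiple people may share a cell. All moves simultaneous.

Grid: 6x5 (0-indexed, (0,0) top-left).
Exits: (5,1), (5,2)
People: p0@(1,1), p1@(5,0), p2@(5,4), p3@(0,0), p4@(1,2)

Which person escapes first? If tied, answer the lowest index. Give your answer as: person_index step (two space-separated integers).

Step 1: p0:(1,1)->(2,1) | p1:(5,0)->(5,1)->EXIT | p2:(5,4)->(5,3) | p3:(0,0)->(1,0) | p4:(1,2)->(2,2)
Step 2: p0:(2,1)->(3,1) | p1:escaped | p2:(5,3)->(5,2)->EXIT | p3:(1,0)->(2,0) | p4:(2,2)->(3,2)
Step 3: p0:(3,1)->(4,1) | p1:escaped | p2:escaped | p3:(2,0)->(3,0) | p4:(3,2)->(4,2)
Step 4: p0:(4,1)->(5,1)->EXIT | p1:escaped | p2:escaped | p3:(3,0)->(4,0) | p4:(4,2)->(5,2)->EXIT
Step 5: p0:escaped | p1:escaped | p2:escaped | p3:(4,0)->(5,0) | p4:escaped
Step 6: p0:escaped | p1:escaped | p2:escaped | p3:(5,0)->(5,1)->EXIT | p4:escaped
Exit steps: [4, 1, 2, 6, 4]
First to escape: p1 at step 1

Answer: 1 1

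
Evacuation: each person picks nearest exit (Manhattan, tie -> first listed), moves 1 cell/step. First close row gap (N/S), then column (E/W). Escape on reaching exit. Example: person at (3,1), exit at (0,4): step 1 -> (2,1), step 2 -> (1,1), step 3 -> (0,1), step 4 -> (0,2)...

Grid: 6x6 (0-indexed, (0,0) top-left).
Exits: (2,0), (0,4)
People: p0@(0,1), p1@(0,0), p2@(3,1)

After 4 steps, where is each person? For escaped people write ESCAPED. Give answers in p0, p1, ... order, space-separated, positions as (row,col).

Step 1: p0:(0,1)->(1,1) | p1:(0,0)->(1,0) | p2:(3,1)->(2,1)
Step 2: p0:(1,1)->(2,1) | p1:(1,0)->(2,0)->EXIT | p2:(2,1)->(2,0)->EXIT
Step 3: p0:(2,1)->(2,0)->EXIT | p1:escaped | p2:escaped

ESCAPED ESCAPED ESCAPED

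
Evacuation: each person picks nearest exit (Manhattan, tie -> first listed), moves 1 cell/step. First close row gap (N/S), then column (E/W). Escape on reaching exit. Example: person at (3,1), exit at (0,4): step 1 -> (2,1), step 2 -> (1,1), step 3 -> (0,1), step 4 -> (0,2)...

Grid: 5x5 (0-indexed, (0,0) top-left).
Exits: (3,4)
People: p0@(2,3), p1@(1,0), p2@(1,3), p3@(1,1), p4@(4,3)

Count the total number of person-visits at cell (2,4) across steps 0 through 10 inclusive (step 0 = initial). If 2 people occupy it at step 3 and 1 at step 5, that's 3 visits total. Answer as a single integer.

Step 0: p0@(2,3) p1@(1,0) p2@(1,3) p3@(1,1) p4@(4,3) -> at (2,4): 0 [-], cum=0
Step 1: p0@(3,3) p1@(2,0) p2@(2,3) p3@(2,1) p4@(3,3) -> at (2,4): 0 [-], cum=0
Step 2: p0@ESC p1@(3,0) p2@(3,3) p3@(3,1) p4@ESC -> at (2,4): 0 [-], cum=0
Step 3: p0@ESC p1@(3,1) p2@ESC p3@(3,2) p4@ESC -> at (2,4): 0 [-], cum=0
Step 4: p0@ESC p1@(3,2) p2@ESC p3@(3,3) p4@ESC -> at (2,4): 0 [-], cum=0
Step 5: p0@ESC p1@(3,3) p2@ESC p3@ESC p4@ESC -> at (2,4): 0 [-], cum=0
Step 6: p0@ESC p1@ESC p2@ESC p3@ESC p4@ESC -> at (2,4): 0 [-], cum=0
Total visits = 0

Answer: 0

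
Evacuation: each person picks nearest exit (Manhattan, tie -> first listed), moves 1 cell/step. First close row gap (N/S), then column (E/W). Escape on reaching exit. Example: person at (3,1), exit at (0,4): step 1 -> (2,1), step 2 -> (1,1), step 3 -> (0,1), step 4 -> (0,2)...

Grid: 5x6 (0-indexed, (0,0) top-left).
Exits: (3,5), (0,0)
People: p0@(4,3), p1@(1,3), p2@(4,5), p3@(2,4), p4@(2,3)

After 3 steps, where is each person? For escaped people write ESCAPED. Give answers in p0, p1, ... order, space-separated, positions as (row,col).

Step 1: p0:(4,3)->(3,3) | p1:(1,3)->(2,3) | p2:(4,5)->(3,5)->EXIT | p3:(2,4)->(3,4) | p4:(2,3)->(3,3)
Step 2: p0:(3,3)->(3,4) | p1:(2,3)->(3,3) | p2:escaped | p3:(3,4)->(3,5)->EXIT | p4:(3,3)->(3,4)
Step 3: p0:(3,4)->(3,5)->EXIT | p1:(3,3)->(3,4) | p2:escaped | p3:escaped | p4:(3,4)->(3,5)->EXIT

ESCAPED (3,4) ESCAPED ESCAPED ESCAPED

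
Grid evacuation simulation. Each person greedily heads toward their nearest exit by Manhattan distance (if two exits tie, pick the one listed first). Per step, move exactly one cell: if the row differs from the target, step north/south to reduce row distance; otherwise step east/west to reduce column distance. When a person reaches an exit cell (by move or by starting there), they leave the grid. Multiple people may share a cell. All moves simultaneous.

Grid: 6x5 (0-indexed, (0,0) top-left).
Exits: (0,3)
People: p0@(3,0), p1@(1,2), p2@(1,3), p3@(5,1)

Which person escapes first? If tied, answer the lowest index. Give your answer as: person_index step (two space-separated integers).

Step 1: p0:(3,0)->(2,0) | p1:(1,2)->(0,2) | p2:(1,3)->(0,3)->EXIT | p3:(5,1)->(4,1)
Step 2: p0:(2,0)->(1,0) | p1:(0,2)->(0,3)->EXIT | p2:escaped | p3:(4,1)->(3,1)
Step 3: p0:(1,0)->(0,0) | p1:escaped | p2:escaped | p3:(3,1)->(2,1)
Step 4: p0:(0,0)->(0,1) | p1:escaped | p2:escaped | p3:(2,1)->(1,1)
Step 5: p0:(0,1)->(0,2) | p1:escaped | p2:escaped | p3:(1,1)->(0,1)
Step 6: p0:(0,2)->(0,3)->EXIT | p1:escaped | p2:escaped | p3:(0,1)->(0,2)
Step 7: p0:escaped | p1:escaped | p2:escaped | p3:(0,2)->(0,3)->EXIT
Exit steps: [6, 2, 1, 7]
First to escape: p2 at step 1

Answer: 2 1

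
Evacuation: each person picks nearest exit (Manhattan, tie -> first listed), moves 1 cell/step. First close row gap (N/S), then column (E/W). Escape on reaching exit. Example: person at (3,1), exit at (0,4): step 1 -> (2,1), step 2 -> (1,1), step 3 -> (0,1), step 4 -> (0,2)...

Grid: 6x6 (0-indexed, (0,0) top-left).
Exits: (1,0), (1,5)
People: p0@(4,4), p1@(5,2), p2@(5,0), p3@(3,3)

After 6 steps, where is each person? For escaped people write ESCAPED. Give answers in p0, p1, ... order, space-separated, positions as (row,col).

Step 1: p0:(4,4)->(3,4) | p1:(5,2)->(4,2) | p2:(5,0)->(4,0) | p3:(3,3)->(2,3)
Step 2: p0:(3,4)->(2,4) | p1:(4,2)->(3,2) | p2:(4,0)->(3,0) | p3:(2,3)->(1,3)
Step 3: p0:(2,4)->(1,4) | p1:(3,2)->(2,2) | p2:(3,0)->(2,0) | p3:(1,3)->(1,4)
Step 4: p0:(1,4)->(1,5)->EXIT | p1:(2,2)->(1,2) | p2:(2,0)->(1,0)->EXIT | p3:(1,4)->(1,5)->EXIT
Step 5: p0:escaped | p1:(1,2)->(1,1) | p2:escaped | p3:escaped
Step 6: p0:escaped | p1:(1,1)->(1,0)->EXIT | p2:escaped | p3:escaped

ESCAPED ESCAPED ESCAPED ESCAPED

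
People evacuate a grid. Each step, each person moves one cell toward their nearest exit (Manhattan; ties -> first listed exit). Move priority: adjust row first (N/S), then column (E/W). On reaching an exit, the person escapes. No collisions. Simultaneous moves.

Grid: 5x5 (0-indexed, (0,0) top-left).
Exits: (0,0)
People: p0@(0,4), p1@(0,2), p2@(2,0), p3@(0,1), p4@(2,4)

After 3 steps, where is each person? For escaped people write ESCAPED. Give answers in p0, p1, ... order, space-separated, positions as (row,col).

Step 1: p0:(0,4)->(0,3) | p1:(0,2)->(0,1) | p2:(2,0)->(1,0) | p3:(0,1)->(0,0)->EXIT | p4:(2,4)->(1,4)
Step 2: p0:(0,3)->(0,2) | p1:(0,1)->(0,0)->EXIT | p2:(1,0)->(0,0)->EXIT | p3:escaped | p4:(1,4)->(0,4)
Step 3: p0:(0,2)->(0,1) | p1:escaped | p2:escaped | p3:escaped | p4:(0,4)->(0,3)

(0,1) ESCAPED ESCAPED ESCAPED (0,3)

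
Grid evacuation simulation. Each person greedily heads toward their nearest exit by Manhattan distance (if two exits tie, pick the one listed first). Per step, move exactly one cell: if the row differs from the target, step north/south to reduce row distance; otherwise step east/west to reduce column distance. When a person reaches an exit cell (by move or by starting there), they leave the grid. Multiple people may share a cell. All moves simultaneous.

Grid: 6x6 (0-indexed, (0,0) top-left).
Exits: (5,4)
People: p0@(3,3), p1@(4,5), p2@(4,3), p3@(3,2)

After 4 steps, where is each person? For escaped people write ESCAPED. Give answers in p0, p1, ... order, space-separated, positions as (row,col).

Step 1: p0:(3,3)->(4,3) | p1:(4,5)->(5,5) | p2:(4,3)->(5,3) | p3:(3,2)->(4,2)
Step 2: p0:(4,3)->(5,3) | p1:(5,5)->(5,4)->EXIT | p2:(5,3)->(5,4)->EXIT | p3:(4,2)->(5,2)
Step 3: p0:(5,3)->(5,4)->EXIT | p1:escaped | p2:escaped | p3:(5,2)->(5,3)
Step 4: p0:escaped | p1:escaped | p2:escaped | p3:(5,3)->(5,4)->EXIT

ESCAPED ESCAPED ESCAPED ESCAPED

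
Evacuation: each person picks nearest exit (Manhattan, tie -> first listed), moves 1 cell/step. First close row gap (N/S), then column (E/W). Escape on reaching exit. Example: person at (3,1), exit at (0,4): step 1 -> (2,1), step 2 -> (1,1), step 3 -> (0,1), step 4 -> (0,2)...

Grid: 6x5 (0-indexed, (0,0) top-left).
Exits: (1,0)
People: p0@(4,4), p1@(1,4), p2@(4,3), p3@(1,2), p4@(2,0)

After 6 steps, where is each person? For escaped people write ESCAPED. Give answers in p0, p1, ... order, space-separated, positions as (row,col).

Step 1: p0:(4,4)->(3,4) | p1:(1,4)->(1,3) | p2:(4,3)->(3,3) | p3:(1,2)->(1,1) | p4:(2,0)->(1,0)->EXIT
Step 2: p0:(3,4)->(2,4) | p1:(1,3)->(1,2) | p2:(3,3)->(2,3) | p3:(1,1)->(1,0)->EXIT | p4:escaped
Step 3: p0:(2,4)->(1,4) | p1:(1,2)->(1,1) | p2:(2,3)->(1,3) | p3:escaped | p4:escaped
Step 4: p0:(1,4)->(1,3) | p1:(1,1)->(1,0)->EXIT | p2:(1,3)->(1,2) | p3:escaped | p4:escaped
Step 5: p0:(1,3)->(1,2) | p1:escaped | p2:(1,2)->(1,1) | p3:escaped | p4:escaped
Step 6: p0:(1,2)->(1,1) | p1:escaped | p2:(1,1)->(1,0)->EXIT | p3:escaped | p4:escaped

(1,1) ESCAPED ESCAPED ESCAPED ESCAPED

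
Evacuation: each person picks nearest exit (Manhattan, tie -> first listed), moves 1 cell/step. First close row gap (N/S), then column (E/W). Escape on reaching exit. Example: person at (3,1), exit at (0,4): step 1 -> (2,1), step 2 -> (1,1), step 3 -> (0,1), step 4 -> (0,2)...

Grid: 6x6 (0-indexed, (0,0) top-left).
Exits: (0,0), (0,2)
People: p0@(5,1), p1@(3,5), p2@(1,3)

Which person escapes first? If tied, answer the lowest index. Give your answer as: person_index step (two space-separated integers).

Answer: 2 2

Derivation:
Step 1: p0:(5,1)->(4,1) | p1:(3,5)->(2,5) | p2:(1,3)->(0,3)
Step 2: p0:(4,1)->(3,1) | p1:(2,5)->(1,5) | p2:(0,3)->(0,2)->EXIT
Step 3: p0:(3,1)->(2,1) | p1:(1,5)->(0,5) | p2:escaped
Step 4: p0:(2,1)->(1,1) | p1:(0,5)->(0,4) | p2:escaped
Step 5: p0:(1,1)->(0,1) | p1:(0,4)->(0,3) | p2:escaped
Step 6: p0:(0,1)->(0,0)->EXIT | p1:(0,3)->(0,2)->EXIT | p2:escaped
Exit steps: [6, 6, 2]
First to escape: p2 at step 2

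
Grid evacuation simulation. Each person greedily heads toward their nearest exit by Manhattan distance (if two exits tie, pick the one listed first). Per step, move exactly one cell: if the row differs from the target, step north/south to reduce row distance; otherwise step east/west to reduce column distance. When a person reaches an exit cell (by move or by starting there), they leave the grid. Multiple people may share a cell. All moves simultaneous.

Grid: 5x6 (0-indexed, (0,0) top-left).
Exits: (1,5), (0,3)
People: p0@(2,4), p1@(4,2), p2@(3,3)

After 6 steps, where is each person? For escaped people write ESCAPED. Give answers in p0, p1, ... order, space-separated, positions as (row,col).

Step 1: p0:(2,4)->(1,4) | p1:(4,2)->(3,2) | p2:(3,3)->(2,3)
Step 2: p0:(1,4)->(1,5)->EXIT | p1:(3,2)->(2,2) | p2:(2,3)->(1,3)
Step 3: p0:escaped | p1:(2,2)->(1,2) | p2:(1,3)->(0,3)->EXIT
Step 4: p0:escaped | p1:(1,2)->(0,2) | p2:escaped
Step 5: p0:escaped | p1:(0,2)->(0,3)->EXIT | p2:escaped

ESCAPED ESCAPED ESCAPED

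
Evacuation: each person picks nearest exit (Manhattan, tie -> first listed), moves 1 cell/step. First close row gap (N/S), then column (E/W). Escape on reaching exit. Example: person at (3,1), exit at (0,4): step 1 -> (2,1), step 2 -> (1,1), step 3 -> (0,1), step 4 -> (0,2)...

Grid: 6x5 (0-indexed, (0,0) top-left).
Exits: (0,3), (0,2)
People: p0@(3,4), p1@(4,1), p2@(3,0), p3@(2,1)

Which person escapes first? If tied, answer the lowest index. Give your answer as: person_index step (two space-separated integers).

Step 1: p0:(3,4)->(2,4) | p1:(4,1)->(3,1) | p2:(3,0)->(2,0) | p3:(2,1)->(1,1)
Step 2: p0:(2,4)->(1,4) | p1:(3,1)->(2,1) | p2:(2,0)->(1,0) | p3:(1,1)->(0,1)
Step 3: p0:(1,4)->(0,4) | p1:(2,1)->(1,1) | p2:(1,0)->(0,0) | p3:(0,1)->(0,2)->EXIT
Step 4: p0:(0,4)->(0,3)->EXIT | p1:(1,1)->(0,1) | p2:(0,0)->(0,1) | p3:escaped
Step 5: p0:escaped | p1:(0,1)->(0,2)->EXIT | p2:(0,1)->(0,2)->EXIT | p3:escaped
Exit steps: [4, 5, 5, 3]
First to escape: p3 at step 3

Answer: 3 3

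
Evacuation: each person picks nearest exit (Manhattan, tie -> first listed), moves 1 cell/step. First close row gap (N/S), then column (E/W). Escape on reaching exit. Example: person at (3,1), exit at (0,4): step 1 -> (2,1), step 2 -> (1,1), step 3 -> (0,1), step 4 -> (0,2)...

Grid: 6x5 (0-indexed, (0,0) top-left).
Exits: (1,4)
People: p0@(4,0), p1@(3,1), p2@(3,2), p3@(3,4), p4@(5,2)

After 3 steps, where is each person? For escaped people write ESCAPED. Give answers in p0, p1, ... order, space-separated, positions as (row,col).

Step 1: p0:(4,0)->(3,0) | p1:(3,1)->(2,1) | p2:(3,2)->(2,2) | p3:(3,4)->(2,4) | p4:(5,2)->(4,2)
Step 2: p0:(3,0)->(2,0) | p1:(2,1)->(1,1) | p2:(2,2)->(1,2) | p3:(2,4)->(1,4)->EXIT | p4:(4,2)->(3,2)
Step 3: p0:(2,0)->(1,0) | p1:(1,1)->(1,2) | p2:(1,2)->(1,3) | p3:escaped | p4:(3,2)->(2,2)

(1,0) (1,2) (1,3) ESCAPED (2,2)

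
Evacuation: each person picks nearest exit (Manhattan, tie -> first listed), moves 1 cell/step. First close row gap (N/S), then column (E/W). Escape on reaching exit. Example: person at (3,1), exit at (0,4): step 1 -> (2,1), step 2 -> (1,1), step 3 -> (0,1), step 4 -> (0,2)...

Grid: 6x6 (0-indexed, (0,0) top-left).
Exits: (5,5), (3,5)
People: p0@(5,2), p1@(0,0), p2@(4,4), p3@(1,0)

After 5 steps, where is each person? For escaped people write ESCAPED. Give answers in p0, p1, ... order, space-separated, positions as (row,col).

Step 1: p0:(5,2)->(5,3) | p1:(0,0)->(1,0) | p2:(4,4)->(5,4) | p3:(1,0)->(2,0)
Step 2: p0:(5,3)->(5,4) | p1:(1,0)->(2,0) | p2:(5,4)->(5,5)->EXIT | p3:(2,0)->(3,0)
Step 3: p0:(5,4)->(5,5)->EXIT | p1:(2,0)->(3,0) | p2:escaped | p3:(3,0)->(3,1)
Step 4: p0:escaped | p1:(3,0)->(3,1) | p2:escaped | p3:(3,1)->(3,2)
Step 5: p0:escaped | p1:(3,1)->(3,2) | p2:escaped | p3:(3,2)->(3,3)

ESCAPED (3,2) ESCAPED (3,3)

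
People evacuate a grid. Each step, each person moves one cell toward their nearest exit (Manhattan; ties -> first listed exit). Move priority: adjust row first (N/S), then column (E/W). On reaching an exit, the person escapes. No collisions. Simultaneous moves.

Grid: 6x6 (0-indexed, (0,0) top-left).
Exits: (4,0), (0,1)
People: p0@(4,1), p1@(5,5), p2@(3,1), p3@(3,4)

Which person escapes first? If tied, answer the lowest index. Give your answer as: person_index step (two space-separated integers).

Answer: 0 1

Derivation:
Step 1: p0:(4,1)->(4,0)->EXIT | p1:(5,5)->(4,5) | p2:(3,1)->(4,1) | p3:(3,4)->(4,4)
Step 2: p0:escaped | p1:(4,5)->(4,4) | p2:(4,1)->(4,0)->EXIT | p3:(4,4)->(4,3)
Step 3: p0:escaped | p1:(4,4)->(4,3) | p2:escaped | p3:(4,3)->(4,2)
Step 4: p0:escaped | p1:(4,3)->(4,2) | p2:escaped | p3:(4,2)->(4,1)
Step 5: p0:escaped | p1:(4,2)->(4,1) | p2:escaped | p3:(4,1)->(4,0)->EXIT
Step 6: p0:escaped | p1:(4,1)->(4,0)->EXIT | p2:escaped | p3:escaped
Exit steps: [1, 6, 2, 5]
First to escape: p0 at step 1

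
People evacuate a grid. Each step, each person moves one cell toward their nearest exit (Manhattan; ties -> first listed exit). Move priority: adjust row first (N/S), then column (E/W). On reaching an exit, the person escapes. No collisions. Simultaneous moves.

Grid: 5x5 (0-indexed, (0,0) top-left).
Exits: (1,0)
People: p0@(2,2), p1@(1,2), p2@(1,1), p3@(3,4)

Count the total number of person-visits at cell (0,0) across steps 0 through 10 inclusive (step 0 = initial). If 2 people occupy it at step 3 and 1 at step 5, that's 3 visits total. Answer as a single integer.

Answer: 0

Derivation:
Step 0: p0@(2,2) p1@(1,2) p2@(1,1) p3@(3,4) -> at (0,0): 0 [-], cum=0
Step 1: p0@(1,2) p1@(1,1) p2@ESC p3@(2,4) -> at (0,0): 0 [-], cum=0
Step 2: p0@(1,1) p1@ESC p2@ESC p3@(1,4) -> at (0,0): 0 [-], cum=0
Step 3: p0@ESC p1@ESC p2@ESC p3@(1,3) -> at (0,0): 0 [-], cum=0
Step 4: p0@ESC p1@ESC p2@ESC p3@(1,2) -> at (0,0): 0 [-], cum=0
Step 5: p0@ESC p1@ESC p2@ESC p3@(1,1) -> at (0,0): 0 [-], cum=0
Step 6: p0@ESC p1@ESC p2@ESC p3@ESC -> at (0,0): 0 [-], cum=0
Total visits = 0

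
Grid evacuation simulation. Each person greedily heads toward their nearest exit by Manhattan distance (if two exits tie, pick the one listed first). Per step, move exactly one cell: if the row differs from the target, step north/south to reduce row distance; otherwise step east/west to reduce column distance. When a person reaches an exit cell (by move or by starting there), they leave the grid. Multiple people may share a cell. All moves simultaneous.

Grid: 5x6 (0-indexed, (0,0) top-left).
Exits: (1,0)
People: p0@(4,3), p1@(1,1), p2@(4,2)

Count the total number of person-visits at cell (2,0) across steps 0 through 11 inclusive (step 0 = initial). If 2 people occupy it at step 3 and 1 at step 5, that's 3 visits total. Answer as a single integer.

Step 0: p0@(4,3) p1@(1,1) p2@(4,2) -> at (2,0): 0 [-], cum=0
Step 1: p0@(3,3) p1@ESC p2@(3,2) -> at (2,0): 0 [-], cum=0
Step 2: p0@(2,3) p1@ESC p2@(2,2) -> at (2,0): 0 [-], cum=0
Step 3: p0@(1,3) p1@ESC p2@(1,2) -> at (2,0): 0 [-], cum=0
Step 4: p0@(1,2) p1@ESC p2@(1,1) -> at (2,0): 0 [-], cum=0
Step 5: p0@(1,1) p1@ESC p2@ESC -> at (2,0): 0 [-], cum=0
Step 6: p0@ESC p1@ESC p2@ESC -> at (2,0): 0 [-], cum=0
Total visits = 0

Answer: 0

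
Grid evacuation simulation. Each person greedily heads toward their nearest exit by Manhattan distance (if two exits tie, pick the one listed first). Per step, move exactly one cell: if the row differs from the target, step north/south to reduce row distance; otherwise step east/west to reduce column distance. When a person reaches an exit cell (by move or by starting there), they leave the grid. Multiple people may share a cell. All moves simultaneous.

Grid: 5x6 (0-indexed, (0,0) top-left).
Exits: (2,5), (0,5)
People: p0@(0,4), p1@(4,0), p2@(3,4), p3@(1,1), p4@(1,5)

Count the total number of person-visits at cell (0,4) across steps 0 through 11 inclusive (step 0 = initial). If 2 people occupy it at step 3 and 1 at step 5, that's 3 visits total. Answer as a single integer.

Step 0: p0@(0,4) p1@(4,0) p2@(3,4) p3@(1,1) p4@(1,5) -> at (0,4): 1 [p0], cum=1
Step 1: p0@ESC p1@(3,0) p2@(2,4) p3@(2,1) p4@ESC -> at (0,4): 0 [-], cum=1
Step 2: p0@ESC p1@(2,0) p2@ESC p3@(2,2) p4@ESC -> at (0,4): 0 [-], cum=1
Step 3: p0@ESC p1@(2,1) p2@ESC p3@(2,3) p4@ESC -> at (0,4): 0 [-], cum=1
Step 4: p0@ESC p1@(2,2) p2@ESC p3@(2,4) p4@ESC -> at (0,4): 0 [-], cum=1
Step 5: p0@ESC p1@(2,3) p2@ESC p3@ESC p4@ESC -> at (0,4): 0 [-], cum=1
Step 6: p0@ESC p1@(2,4) p2@ESC p3@ESC p4@ESC -> at (0,4): 0 [-], cum=1
Step 7: p0@ESC p1@ESC p2@ESC p3@ESC p4@ESC -> at (0,4): 0 [-], cum=1
Total visits = 1

Answer: 1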